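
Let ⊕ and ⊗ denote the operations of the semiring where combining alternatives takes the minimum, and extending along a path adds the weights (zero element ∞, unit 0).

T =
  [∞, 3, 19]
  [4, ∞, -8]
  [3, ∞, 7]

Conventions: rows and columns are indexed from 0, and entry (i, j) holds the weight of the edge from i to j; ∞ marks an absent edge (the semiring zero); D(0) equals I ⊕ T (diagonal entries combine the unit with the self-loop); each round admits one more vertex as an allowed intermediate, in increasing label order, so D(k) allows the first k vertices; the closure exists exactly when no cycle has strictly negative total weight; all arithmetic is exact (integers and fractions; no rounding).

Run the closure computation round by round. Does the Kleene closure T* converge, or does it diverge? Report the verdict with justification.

D(0):
  [0, 3, 19]
  [4, 0, -8]
  [3, ∞, 0]
D(1):
  [0, 3, 19]
  [4, 0, -8]
  [3, 6, 0]
Detection: at round 2, diagonal entry (2, 2) turns strictly negative.
Key observation: the cycle 2->0->1->2 has total weight 3 + 3 + (-8), which is strictly negative.
Answer: DIVERGES — negative cycle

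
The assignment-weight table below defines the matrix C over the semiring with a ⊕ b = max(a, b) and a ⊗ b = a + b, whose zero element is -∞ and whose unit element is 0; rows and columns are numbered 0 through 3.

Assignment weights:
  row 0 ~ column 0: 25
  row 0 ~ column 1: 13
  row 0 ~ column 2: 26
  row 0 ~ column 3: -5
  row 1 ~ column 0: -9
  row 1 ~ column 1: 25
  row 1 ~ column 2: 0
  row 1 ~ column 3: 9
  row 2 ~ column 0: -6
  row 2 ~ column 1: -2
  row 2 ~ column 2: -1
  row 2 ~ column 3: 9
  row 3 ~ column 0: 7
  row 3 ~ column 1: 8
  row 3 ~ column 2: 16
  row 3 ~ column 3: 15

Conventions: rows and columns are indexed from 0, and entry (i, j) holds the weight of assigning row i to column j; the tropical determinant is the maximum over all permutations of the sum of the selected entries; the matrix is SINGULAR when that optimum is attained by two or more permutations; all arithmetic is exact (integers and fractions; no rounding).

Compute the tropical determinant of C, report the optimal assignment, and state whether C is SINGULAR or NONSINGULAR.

σ = (0, 1, 2, 3): 25 + 25 + (-1) + 15 = 64
σ = (0, 1, 3, 2): 25 + 25 + 9 + 16 = 75
σ = (0, 2, 1, 3): 25 + 0 + (-2) + 15 = 38
σ = (0, 2, 3, 1): 25 + 0 + 9 + 8 = 42
σ = (0, 3, 1, 2): 25 + 9 + (-2) + 16 = 48
σ = (0, 3, 2, 1): 25 + 9 + (-1) + 8 = 41
σ = (1, 0, 2, 3): 13 + (-9) + (-1) + 15 = 18
σ = (1, 0, 3, 2): 13 + (-9) + 9 + 16 = 29
σ = (1, 2, 0, 3): 13 + 0 + (-6) + 15 = 22
σ = (1, 2, 3, 0): 13 + 0 + 9 + 7 = 29
σ = (1, 3, 0, 2): 13 + 9 + (-6) + 16 = 32
σ = (1, 3, 2, 0): 13 + 9 + (-1) + 7 = 28
σ = (2, 0, 1, 3): 26 + (-9) + (-2) + 15 = 30
σ = (2, 0, 3, 1): 26 + (-9) + 9 + 8 = 34
σ = (2, 1, 0, 3): 26 + 25 + (-6) + 15 = 60
σ = (2, 1, 3, 0): 26 + 25 + 9 + 7 = 67
σ = (2, 3, 0, 1): 26 + 9 + (-6) + 8 = 37
σ = (2, 3, 1, 0): 26 + 9 + (-2) + 7 = 40
σ = (3, 0, 1, 2): (-5) + (-9) + (-2) + 16 = 0
σ = (3, 0, 2, 1): (-5) + (-9) + (-1) + 8 = -7
σ = (3, 1, 0, 2): (-5) + 25 + (-6) + 16 = 30
σ = (3, 1, 2, 0): (-5) + 25 + (-1) + 7 = 26
σ = (3, 2, 0, 1): (-5) + 0 + (-6) + 8 = -3
σ = (3, 2, 1, 0): (-5) + 0 + (-2) + 7 = 0
Optimal value attained by: σ = (0, 1, 3, 2).
Answer: det⊕(C) = 75; verdict: NONSINGULAR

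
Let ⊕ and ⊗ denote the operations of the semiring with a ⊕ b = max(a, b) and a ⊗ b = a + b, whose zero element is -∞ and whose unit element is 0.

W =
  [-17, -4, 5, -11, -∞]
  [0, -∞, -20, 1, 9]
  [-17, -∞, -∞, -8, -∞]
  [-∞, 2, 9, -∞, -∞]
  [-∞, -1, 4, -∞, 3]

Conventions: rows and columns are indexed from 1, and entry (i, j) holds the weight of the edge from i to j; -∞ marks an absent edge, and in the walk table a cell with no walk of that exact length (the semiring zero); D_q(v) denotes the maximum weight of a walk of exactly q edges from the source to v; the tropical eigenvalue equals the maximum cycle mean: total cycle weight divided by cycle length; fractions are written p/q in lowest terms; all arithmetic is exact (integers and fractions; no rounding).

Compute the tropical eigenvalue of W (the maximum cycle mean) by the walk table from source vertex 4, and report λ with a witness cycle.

q=0: [-∞, -∞, -∞, 0, -∞]
q=1: [-∞, 2, 9, -∞, -∞]
q=2: [2, -∞, -18, 3, 11]
q=3: [-15, 10, 15, -9, 14]
q=4: [10, 13, 18, 11, 19]
q=5: [13, 18, 23, 14, 22]
Optimal cycle mean attained by: cycle 2->5->2, total 9 + (-1), length 2.
Answer: λ = 4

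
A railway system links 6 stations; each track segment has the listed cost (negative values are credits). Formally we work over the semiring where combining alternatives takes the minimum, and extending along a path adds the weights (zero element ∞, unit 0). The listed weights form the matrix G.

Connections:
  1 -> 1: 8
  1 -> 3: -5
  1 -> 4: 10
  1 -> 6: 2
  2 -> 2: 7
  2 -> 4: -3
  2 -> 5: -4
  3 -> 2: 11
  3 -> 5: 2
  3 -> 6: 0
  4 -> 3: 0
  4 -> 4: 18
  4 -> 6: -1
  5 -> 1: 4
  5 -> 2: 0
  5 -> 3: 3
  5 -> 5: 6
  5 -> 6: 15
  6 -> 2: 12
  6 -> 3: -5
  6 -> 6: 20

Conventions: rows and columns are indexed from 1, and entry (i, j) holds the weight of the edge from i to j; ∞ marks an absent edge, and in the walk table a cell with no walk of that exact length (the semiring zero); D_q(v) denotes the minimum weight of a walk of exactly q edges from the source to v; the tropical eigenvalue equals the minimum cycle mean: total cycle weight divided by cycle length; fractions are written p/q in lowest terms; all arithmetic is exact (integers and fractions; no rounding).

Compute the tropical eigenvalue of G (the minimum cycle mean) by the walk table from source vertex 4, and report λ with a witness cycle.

q=0: [∞, ∞, ∞, 0, ∞, ∞]
q=1: [∞, ∞, 0, 18, ∞, -1]
q=2: [∞, 11, -6, 36, 2, 0]
q=3: [6, 2, -5, 8, -4, -6]
q=4: [0, -4, -11, -1, -3, -5]
q=5: [1, -3, -10, -7, -9, -11]
q=6: [-5, -9, -16, -6, -8, -10]
Optimal cycle mean attained by: cycle 3->6->3, total 0 + (-5), length 2.
Answer: λ = -5/2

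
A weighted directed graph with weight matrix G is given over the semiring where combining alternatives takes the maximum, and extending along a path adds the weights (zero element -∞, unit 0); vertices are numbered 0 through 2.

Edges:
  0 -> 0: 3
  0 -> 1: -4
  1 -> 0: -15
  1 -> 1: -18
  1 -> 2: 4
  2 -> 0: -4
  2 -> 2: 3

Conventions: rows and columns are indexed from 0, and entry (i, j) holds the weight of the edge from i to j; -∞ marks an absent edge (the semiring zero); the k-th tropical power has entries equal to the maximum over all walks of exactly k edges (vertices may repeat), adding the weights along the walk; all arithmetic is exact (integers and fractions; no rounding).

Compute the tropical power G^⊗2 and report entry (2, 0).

G^⊗2:
  [6, -1, 0]
  [0, -19, 7]
  [-1, -8, 6]
Key observation: the optimum is the walk 2->0->0, with weight (-4) + 3 = -1.
Optimal value attained by: walk 2->0->0.
Answer: (G^⊗2)[2][0] = -1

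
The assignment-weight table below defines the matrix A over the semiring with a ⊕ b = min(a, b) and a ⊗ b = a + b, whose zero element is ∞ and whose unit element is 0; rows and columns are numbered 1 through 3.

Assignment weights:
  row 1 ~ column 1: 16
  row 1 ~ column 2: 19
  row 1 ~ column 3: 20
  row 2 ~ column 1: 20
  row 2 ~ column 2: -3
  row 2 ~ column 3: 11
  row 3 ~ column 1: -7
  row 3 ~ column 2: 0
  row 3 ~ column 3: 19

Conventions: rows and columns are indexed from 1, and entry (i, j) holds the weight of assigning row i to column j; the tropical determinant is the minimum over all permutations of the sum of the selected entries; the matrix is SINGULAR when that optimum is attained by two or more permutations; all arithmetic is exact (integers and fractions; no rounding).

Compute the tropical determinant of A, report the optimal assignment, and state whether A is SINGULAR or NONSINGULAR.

σ = (1, 2, 3): 16 + (-3) + 19 = 32
σ = (1, 3, 2): 16 + 11 + 0 = 27
σ = (2, 1, 3): 19 + 20 + 19 = 58
σ = (2, 3, 1): 19 + 11 + (-7) = 23
σ = (3, 1, 2): 20 + 20 + 0 = 40
σ = (3, 2, 1): 20 + (-3) + (-7) = 10
Optimal value attained by: σ = (3, 2, 1).
Answer: det⊕(A) = 10; verdict: NONSINGULAR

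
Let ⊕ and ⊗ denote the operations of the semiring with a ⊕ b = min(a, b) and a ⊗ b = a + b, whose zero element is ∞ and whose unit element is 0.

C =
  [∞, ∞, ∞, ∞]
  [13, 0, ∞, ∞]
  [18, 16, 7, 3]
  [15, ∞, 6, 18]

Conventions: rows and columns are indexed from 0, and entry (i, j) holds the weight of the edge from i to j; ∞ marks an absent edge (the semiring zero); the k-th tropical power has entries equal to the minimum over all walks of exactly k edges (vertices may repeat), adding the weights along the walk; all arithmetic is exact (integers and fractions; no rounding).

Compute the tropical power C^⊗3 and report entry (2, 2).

C^⊗2:
  [∞, ∞, ∞, ∞]
  [13, 0, ∞, ∞]
  [18, 16, 9, 10]
  [24, 22, 13, 9]
C^⊗3:
  [∞, ∞, ∞, ∞]
  [13, 0, ∞, ∞]
  [25, 16, 16, 12]
  [24, 22, 15, 16]
Key observation: the optimum is the walk 2->2->3->2, with weight 7 + 3 + 6 = 16.
Optimal value attained by: walk 2->2->3->2.
Answer: (C^⊗3)[2][2] = 16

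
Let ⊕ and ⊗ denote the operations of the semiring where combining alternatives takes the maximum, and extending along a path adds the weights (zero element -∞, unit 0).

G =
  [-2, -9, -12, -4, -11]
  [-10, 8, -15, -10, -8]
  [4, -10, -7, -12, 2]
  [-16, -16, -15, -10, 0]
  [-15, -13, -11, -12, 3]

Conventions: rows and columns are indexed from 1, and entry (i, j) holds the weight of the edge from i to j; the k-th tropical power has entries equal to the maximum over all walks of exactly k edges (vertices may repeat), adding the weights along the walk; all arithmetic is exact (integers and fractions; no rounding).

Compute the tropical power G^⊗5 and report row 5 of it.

G^⊗2:
  [-4, -1, -14, -6, -4]
  [-2, 16, -7, -2, 0]
  [2, -2, -8, 0, 5]
  [-11, -8, -11, -12, 3]
  [-7, -5, -8, -9, 6]
G^⊗3:
  [-6, 7, -15, -8, -1]
  [6, 24, 1, 6, 8]
  [0, 6, -6, -2, 8]
  [-7, 0, -8, -9, 6]
  [-4, 3, -5, -6, 9]
G^⊗4:
  [-3, 15, -8, -3, 2]
  [14, 32, 9, 14, 16]
  [-2, 14, -3, -4, 11]
  [-4, 8, -5, -6, 9]
  [-1, 11, -2, -3, 12]
G^⊗5:
  [5, 23, 0, 5, 7]
  [22, 40, 17, 22, 24]
  [4, 22, 0, 4, 14]
  [-1, 16, -2, -2, 12]
  [2, 19, 1, 1, 15]
Answer: row 5 of G^⊗5 = [2, 19, 1, 1, 15]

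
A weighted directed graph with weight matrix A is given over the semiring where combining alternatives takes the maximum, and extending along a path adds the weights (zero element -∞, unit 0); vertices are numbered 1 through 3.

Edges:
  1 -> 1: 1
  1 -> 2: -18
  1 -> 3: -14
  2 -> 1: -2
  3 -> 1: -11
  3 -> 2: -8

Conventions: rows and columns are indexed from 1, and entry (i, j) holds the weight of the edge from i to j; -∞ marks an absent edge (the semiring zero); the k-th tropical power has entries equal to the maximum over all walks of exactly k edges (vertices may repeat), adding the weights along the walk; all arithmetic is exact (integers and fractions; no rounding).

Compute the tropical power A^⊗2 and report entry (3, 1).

A^⊗2:
  [2, -17, -13]
  [-1, -20, -16]
  [-10, -29, -25]
Key observation: the optimum is the walk 3->1->1, with weight (-11) + 1 = -10.
Optimal value attained by: walk 3->1->1.
Answer: (A^⊗2)[3][1] = -10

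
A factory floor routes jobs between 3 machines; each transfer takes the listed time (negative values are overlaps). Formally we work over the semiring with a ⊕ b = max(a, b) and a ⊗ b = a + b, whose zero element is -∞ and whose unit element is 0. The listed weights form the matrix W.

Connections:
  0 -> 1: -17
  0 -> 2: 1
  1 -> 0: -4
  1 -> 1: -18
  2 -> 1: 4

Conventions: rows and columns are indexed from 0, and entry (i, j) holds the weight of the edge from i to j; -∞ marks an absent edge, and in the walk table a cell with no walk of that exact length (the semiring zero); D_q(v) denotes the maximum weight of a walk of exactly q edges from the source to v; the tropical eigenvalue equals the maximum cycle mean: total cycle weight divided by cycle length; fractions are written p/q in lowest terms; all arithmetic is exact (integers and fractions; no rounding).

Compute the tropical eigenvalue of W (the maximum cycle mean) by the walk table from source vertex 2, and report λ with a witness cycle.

q=0: [-∞, -∞, 0]
q=1: [-∞, 4, -∞]
q=2: [0, -14, -∞]
q=3: [-18, -17, 1]
Optimal cycle mean attained by: cycle 0->2->1->0, total 1 + 4 + (-4), length 3.
Answer: λ = 1/3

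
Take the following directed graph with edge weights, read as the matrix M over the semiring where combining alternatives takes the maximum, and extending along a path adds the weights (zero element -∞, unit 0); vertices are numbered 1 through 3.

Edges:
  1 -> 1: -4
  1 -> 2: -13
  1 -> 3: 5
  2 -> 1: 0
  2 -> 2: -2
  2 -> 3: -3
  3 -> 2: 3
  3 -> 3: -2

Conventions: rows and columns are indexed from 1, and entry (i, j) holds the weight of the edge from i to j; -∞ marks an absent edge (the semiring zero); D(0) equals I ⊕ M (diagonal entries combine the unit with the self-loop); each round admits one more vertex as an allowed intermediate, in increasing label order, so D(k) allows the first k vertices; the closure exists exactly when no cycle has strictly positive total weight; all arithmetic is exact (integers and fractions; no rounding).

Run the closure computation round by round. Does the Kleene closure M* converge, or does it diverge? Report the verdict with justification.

D(0):
  [0, -13, 5]
  [0, 0, -3]
  [-∞, 3, 0]
D(1):
  [0, -13, 5]
  [0, 0, 5]
  [-∞, 3, 0]
Detection: at round 2, diagonal entry (3, 3) turns strictly positive.
Key observation: the cycle 3->2->1->3 has total weight 3 + 0 + 5, which is strictly positive.
Answer: DIVERGES — positive cycle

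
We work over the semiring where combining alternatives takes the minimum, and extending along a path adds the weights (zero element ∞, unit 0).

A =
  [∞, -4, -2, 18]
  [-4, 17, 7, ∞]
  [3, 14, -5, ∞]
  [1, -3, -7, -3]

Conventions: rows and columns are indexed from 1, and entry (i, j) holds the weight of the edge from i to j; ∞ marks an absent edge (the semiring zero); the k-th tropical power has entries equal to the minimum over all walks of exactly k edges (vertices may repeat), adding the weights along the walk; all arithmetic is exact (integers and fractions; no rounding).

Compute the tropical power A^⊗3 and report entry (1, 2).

A^⊗2:
  [-8, 12, -7, 15]
  [10, -8, -6, 14]
  [-2, -1, -10, 21]
  [-7, -6, -12, -6]
A^⊗3:
  [-4, -12, -12, 10]
  [-12, 6, -11, 11]
  [-7, -6, -15, 16]
  [-10, -11, -17, -9]
Key observation: the optimum is the walk 1->2->1->2, with weight (-4) + (-4) + (-4) = -12.
Optimal value attained by: walk 1->2->1->2.
Answer: (A^⊗3)[1][2] = -12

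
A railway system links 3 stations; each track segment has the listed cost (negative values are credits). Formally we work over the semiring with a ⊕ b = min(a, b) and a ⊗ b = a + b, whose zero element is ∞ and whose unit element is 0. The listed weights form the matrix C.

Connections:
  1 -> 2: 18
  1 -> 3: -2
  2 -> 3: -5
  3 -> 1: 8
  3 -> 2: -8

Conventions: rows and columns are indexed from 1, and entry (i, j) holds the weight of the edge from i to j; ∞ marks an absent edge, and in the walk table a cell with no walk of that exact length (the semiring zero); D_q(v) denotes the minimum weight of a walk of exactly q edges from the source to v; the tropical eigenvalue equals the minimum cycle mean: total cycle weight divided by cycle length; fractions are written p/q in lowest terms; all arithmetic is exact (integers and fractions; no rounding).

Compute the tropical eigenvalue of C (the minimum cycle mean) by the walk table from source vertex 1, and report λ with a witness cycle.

q=0: [0, ∞, ∞]
q=1: [∞, 18, -2]
q=2: [6, -10, 13]
q=3: [21, 5, -15]
Optimal cycle mean attained by: cycle 2->3->2, total (-5) + (-8), length 2.
Answer: λ = -13/2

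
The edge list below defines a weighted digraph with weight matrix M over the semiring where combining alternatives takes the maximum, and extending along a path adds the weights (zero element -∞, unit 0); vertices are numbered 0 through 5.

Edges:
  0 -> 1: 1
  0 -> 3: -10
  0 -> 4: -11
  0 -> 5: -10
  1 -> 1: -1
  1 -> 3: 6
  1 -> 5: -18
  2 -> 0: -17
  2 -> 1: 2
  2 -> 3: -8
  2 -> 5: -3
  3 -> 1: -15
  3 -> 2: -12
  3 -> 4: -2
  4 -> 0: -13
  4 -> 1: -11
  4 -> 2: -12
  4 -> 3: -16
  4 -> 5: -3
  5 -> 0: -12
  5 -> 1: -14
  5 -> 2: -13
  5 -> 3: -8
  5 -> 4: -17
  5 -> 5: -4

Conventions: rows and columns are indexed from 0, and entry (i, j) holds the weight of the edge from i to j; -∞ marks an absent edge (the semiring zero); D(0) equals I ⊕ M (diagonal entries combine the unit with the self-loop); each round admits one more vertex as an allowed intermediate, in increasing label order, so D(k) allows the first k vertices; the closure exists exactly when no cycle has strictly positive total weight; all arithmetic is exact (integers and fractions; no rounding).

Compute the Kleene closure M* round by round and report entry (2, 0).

D(0):
  [0, 1, -∞, -10, -11, -10]
  [-∞, 0, -∞, 6, -∞, -18]
  [-17, 2, 0, -8, -∞, -3]
  [-∞, -15, -12, 0, -2, -∞]
  [-13, -11, -12, -16, 0, -3]
  [-12, -14, -13, -8, -17, 0]
D(1):
  [0, 1, -∞, -10, -11, -10]
  [-∞, 0, -∞, 6, -∞, -18]
  [-17, 2, 0, -8, -28, -3]
  [-∞, -15, -12, 0, -2, -∞]
  [-13, -11, -12, -16, 0, -3]
  [-12, -11, -13, -8, -17, 0]
D(2):
  [0, 1, -∞, 7, -11, -10]
  [-∞, 0, -∞, 6, -∞, -18]
  [-17, 2, 0, 8, -28, -3]
  [-∞, -15, -12, 0, -2, -33]
  [-13, -11, -12, -5, 0, -3]
  [-12, -11, -13, -5, -17, 0]
D(3):
  [0, 1, -∞, 7, -11, -10]
  [-∞, 0, -∞, 6, -∞, -18]
  [-17, 2, 0, 8, -28, -3]
  [-29, -10, -12, 0, -2, -15]
  [-13, -10, -12, -4, 0, -3]
  [-12, -11, -13, -5, -17, 0]
D(4):
  [0, 1, -5, 7, 5, -8]
  [-23, 0, -6, 6, 4, -9]
  [-17, 2, 0, 8, 6, -3]
  [-29, -10, -12, 0, -2, -15]
  [-13, -10, -12, -4, 0, -3]
  [-12, -11, -13, -5, -7, 0]
D(5):
  [0, 1, -5, 7, 5, 2]
  [-9, 0, -6, 6, 4, 1]
  [-7, 2, 0, 8, 6, 3]
  [-15, -10, -12, 0, -2, -5]
  [-13, -10, -12, -4, 0, -3]
  [-12, -11, -13, -5, -7, 0]
D(6):
  [0, 1, -5, 7, 5, 2]
  [-9, 0, -6, 6, 4, 1]
  [-7, 2, 0, 8, 6, 3]
  [-15, -10, -12, 0, -2, -5]
  [-13, -10, -12, -4, 0, -3]
  [-12, -11, -13, -5, -7, 0]
Answer: M*[2][0] = -7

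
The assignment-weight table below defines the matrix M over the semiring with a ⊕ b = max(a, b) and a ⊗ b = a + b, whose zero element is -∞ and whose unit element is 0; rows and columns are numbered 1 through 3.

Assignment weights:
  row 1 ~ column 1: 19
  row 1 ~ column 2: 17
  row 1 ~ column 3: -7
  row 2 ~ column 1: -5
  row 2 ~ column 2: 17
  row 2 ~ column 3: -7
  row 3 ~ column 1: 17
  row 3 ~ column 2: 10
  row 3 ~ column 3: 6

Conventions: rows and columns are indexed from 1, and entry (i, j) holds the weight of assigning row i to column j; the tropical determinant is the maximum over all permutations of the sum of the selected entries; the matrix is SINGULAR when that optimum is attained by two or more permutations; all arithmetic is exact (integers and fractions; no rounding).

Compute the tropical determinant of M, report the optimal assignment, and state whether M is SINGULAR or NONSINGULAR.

σ = (1, 2, 3): 19 + 17 + 6 = 42
σ = (1, 3, 2): 19 + (-7) + 10 = 22
σ = (2, 1, 3): 17 + (-5) + 6 = 18
σ = (2, 3, 1): 17 + (-7) + 17 = 27
σ = (3, 1, 2): (-7) + (-5) + 10 = -2
σ = (3, 2, 1): (-7) + 17 + 17 = 27
Optimal value attained by: σ = (1, 2, 3).
Answer: det⊕(M) = 42; verdict: NONSINGULAR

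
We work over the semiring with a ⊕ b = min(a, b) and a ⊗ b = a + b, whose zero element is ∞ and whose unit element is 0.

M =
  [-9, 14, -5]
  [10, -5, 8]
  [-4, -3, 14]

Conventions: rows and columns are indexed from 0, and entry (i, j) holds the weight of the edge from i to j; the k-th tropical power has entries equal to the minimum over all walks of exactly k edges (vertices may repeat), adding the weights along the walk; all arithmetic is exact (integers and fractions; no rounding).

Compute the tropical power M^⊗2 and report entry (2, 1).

M^⊗2:
  [-18, -8, -14]
  [1, -10, 3]
  [-13, -8, -9]
Key observation: the optimum is the walk 2->1->1, with weight (-3) + (-5) = -8.
Optimal value attained by: walk 2->1->1.
Answer: (M^⊗2)[2][1] = -8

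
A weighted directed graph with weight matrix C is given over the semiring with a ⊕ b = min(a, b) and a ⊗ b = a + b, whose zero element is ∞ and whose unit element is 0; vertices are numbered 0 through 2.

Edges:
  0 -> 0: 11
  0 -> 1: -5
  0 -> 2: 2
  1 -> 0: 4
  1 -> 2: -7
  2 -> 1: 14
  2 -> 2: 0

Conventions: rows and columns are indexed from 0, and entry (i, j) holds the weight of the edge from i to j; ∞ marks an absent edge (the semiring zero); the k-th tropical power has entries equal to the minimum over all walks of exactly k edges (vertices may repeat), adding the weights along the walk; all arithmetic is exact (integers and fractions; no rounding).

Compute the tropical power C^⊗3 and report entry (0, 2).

C^⊗2:
  [-1, 6, -12]
  [15, -1, -7]
  [18, 14, 0]
C^⊗3:
  [10, -6, -12]
  [3, 7, -8]
  [18, 13, 0]
Key observation: the optimum is the walk 0->1->2->2, with weight (-5) + (-7) + 0 = -12.
Optimal value attained by: walk 0->1->2->2.
Answer: (C^⊗3)[0][2] = -12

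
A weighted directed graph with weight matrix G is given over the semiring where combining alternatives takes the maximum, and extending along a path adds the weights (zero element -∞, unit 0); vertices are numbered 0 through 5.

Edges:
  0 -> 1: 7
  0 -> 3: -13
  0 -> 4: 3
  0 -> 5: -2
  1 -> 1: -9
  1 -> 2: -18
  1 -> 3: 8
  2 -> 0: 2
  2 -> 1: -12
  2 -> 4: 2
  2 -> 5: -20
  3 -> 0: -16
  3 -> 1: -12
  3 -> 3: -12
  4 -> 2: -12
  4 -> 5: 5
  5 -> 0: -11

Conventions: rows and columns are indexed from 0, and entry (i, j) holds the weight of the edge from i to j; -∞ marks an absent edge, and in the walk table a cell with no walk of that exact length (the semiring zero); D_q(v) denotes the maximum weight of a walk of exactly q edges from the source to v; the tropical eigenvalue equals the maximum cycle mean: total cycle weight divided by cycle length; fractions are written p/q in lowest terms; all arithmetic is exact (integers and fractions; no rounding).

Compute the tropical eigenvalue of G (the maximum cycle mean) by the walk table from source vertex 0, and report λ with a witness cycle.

q=0: [0, -∞, -∞, -∞, -∞, -∞]
q=1: [-∞, 7, -∞, -13, 3, -2]
q=2: [-13, -2, -9, 15, -∞, 8]
q=3: [-1, 3, -20, 6, -7, -15]
q=4: [-10, 6, -15, 11, 2, -2]
q=5: [-5, -1, -10, 14, -7, 7]
q=6: [-2, 2, -19, 7, -2, -2]
Optimal cycle mean attained by: cycle 0->1->3->0, total 7 + 8 + (-16), length 3.
Answer: λ = -1/3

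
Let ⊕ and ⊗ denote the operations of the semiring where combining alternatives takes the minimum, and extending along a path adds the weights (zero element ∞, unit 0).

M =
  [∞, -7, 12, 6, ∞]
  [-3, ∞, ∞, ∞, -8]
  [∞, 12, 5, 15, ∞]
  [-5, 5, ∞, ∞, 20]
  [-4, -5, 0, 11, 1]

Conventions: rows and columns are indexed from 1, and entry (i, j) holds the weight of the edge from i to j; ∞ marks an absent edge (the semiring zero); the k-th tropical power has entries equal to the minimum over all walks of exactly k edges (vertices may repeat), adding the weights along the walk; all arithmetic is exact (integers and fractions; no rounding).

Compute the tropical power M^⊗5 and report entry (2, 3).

M^⊗2:
  [-10, 11, 17, 27, -15]
  [-12, -13, -8, 3, -7]
  [9, 17, 10, 20, 4]
  [2, -12, 7, 1, -3]
  [-8, -11, 1, 2, -13]
M^⊗3:
  [-19, -20, -15, -4, -14]
  [-16, -19, -7, -6, -21]
  [0, -1, 4, 15, 5]
  [-15, -8, -3, 8, -20]
  [-17, -18, -13, -2, -19]
M^⊗4:
  [-23, -26, -14, -13, -28]
  [-25, -26, -21, -10, -27]
  [-4, -7, 5, 6, -9]
  [-24, -25, -20, -9, -19]
  [-23, -24, -19, -11, -26]
M^⊗5:
  [-32, -33, -28, -17, -34]
  [-31, -32, -27, -19, -34]
  [-13, -14, -9, 2, -15]
  [-28, -31, -19, -18, -33]
  [-30, -31, -26, -17, -32]
Key observation: the optimum is the walk 2->5->1->2->5->3, with weight (-8) + (-4) + (-7) + (-8) + 0 = -27.
Optimal value attained by: walk 2->5->1->2->5->3.
Answer: (M^⊗5)[2][3] = -27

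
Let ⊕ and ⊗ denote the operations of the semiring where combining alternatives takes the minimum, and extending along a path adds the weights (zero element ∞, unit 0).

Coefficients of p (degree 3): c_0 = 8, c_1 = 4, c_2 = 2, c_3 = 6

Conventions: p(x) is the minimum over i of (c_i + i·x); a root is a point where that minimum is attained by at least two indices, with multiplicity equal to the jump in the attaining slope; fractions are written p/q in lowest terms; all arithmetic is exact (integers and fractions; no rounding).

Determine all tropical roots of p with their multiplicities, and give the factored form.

hull edge (i=0, c=8) to (i=1, c=4): slope -4, span 1
hull edge (i=1, c=4) to (i=2, c=2): slope -2, span 1
hull edge (i=2, c=2) to (i=3, c=6): slope 4, span 1
Factored form: p(x) = 6 ⊗ (x ⊕ (-4)) ⊗ (x ⊕ 2) ⊗ (x ⊕ 4)
Answer: roots = -4 (mult 1), 2 (mult 1), 4 (mult 1)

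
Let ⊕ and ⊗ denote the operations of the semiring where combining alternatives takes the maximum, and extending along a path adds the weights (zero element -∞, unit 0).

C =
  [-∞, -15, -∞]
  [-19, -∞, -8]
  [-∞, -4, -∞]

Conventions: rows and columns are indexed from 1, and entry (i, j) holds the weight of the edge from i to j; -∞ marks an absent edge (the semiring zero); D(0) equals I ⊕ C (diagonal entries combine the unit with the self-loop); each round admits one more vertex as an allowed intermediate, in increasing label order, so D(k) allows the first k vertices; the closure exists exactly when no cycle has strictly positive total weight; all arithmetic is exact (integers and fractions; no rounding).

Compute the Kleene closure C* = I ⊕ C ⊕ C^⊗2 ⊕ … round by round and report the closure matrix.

D(0):
  [0, -15, -∞]
  [-19, 0, -8]
  [-∞, -4, 0]
D(1):
  [0, -15, -∞]
  [-19, 0, -8]
  [-∞, -4, 0]
D(2):
  [0, -15, -23]
  [-19, 0, -8]
  [-23, -4, 0]
D(3):
  [0, -15, -23]
  [-19, 0, -8]
  [-23, -4, 0]
Answer: C* = [[0, -15, -23], [-19, 0, -8], [-23, -4, 0]]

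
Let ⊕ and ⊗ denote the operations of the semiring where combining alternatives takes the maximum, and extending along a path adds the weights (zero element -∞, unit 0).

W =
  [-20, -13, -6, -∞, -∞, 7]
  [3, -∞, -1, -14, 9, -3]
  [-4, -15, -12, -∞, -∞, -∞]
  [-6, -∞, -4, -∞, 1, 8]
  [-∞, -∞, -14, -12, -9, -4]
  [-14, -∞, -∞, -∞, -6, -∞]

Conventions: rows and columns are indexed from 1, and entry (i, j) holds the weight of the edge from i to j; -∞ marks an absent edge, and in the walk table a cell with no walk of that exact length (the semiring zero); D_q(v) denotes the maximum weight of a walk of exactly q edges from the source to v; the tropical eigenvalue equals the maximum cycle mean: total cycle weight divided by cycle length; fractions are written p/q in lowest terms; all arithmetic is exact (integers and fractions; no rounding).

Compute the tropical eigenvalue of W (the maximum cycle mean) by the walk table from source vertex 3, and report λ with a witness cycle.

q=0: [-∞, -∞, 0, -∞, -∞, -∞]
q=1: [-4, -15, -12, -∞, -∞, -∞]
q=2: [-12, -17, -10, -29, -6, 3]
q=3: [-11, -25, -18, -18, -3, -5]
q=4: [-19, -24, -17, -15, -11, -4]
q=5: [-18, -32, -19, -23, -10, -7]
q=6: [-21, -31, -24, -22, -13, -11]
Optimal cycle mean attained by: cycle 4->6->5->4, total 8 + (-6) + (-12), length 3.
Answer: λ = -10/3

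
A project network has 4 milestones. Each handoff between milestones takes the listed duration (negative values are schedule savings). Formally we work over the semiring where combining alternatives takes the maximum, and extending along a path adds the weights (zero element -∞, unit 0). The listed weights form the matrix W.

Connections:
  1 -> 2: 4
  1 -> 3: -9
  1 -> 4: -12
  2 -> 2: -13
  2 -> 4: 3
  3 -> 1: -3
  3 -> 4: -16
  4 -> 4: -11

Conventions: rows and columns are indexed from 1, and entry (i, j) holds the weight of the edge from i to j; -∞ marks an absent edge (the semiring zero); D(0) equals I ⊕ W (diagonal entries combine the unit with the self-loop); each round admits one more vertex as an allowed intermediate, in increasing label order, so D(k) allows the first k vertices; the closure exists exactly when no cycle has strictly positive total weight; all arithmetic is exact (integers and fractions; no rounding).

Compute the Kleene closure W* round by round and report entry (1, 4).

D(0):
  [0, 4, -9, -12]
  [-∞, 0, -∞, 3]
  [-3, -∞, 0, -16]
  [-∞, -∞, -∞, 0]
D(1):
  [0, 4, -9, -12]
  [-∞, 0, -∞, 3]
  [-3, 1, 0, -15]
  [-∞, -∞, -∞, 0]
D(2):
  [0, 4, -9, 7]
  [-∞, 0, -∞, 3]
  [-3, 1, 0, 4]
  [-∞, -∞, -∞, 0]
D(3):
  [0, 4, -9, 7]
  [-∞, 0, -∞, 3]
  [-3, 1, 0, 4]
  [-∞, -∞, -∞, 0]
D(4):
  [0, 4, -9, 7]
  [-∞, 0, -∞, 3]
  [-3, 1, 0, 4]
  [-∞, -∞, -∞, 0]
Answer: W*[1][4] = 7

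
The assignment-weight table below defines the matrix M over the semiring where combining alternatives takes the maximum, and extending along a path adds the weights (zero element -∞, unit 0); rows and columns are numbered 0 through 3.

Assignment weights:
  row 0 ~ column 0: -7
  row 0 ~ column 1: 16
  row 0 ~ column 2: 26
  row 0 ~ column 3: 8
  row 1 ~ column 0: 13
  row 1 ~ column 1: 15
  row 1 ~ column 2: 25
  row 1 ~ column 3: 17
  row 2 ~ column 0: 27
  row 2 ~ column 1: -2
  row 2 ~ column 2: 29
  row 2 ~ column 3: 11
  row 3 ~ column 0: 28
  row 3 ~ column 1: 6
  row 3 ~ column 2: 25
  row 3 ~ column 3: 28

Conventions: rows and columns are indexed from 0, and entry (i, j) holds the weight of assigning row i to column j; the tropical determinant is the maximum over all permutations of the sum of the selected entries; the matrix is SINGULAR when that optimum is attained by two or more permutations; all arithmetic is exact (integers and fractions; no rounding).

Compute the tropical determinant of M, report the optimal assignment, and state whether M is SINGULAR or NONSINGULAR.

σ = (0, 1, 2, 3): (-7) + 15 + 29 + 28 = 65
σ = (0, 1, 3, 2): (-7) + 15 + 11 + 25 = 44
σ = (0, 2, 1, 3): (-7) + 25 + (-2) + 28 = 44
σ = (0, 2, 3, 1): (-7) + 25 + 11 + 6 = 35
σ = (0, 3, 1, 2): (-7) + 17 + (-2) + 25 = 33
σ = (0, 3, 2, 1): (-7) + 17 + 29 + 6 = 45
σ = (1, 0, 2, 3): 16 + 13 + 29 + 28 = 86
σ = (1, 0, 3, 2): 16 + 13 + 11 + 25 = 65
σ = (1, 2, 0, 3): 16 + 25 + 27 + 28 = 96
σ = (1, 2, 3, 0): 16 + 25 + 11 + 28 = 80
σ = (1, 3, 0, 2): 16 + 17 + 27 + 25 = 85
σ = (1, 3, 2, 0): 16 + 17 + 29 + 28 = 90
σ = (2, 0, 1, 3): 26 + 13 + (-2) + 28 = 65
σ = (2, 0, 3, 1): 26 + 13 + 11 + 6 = 56
σ = (2, 1, 0, 3): 26 + 15 + 27 + 28 = 96
σ = (2, 1, 3, 0): 26 + 15 + 11 + 28 = 80
σ = (2, 3, 0, 1): 26 + 17 + 27 + 6 = 76
σ = (2, 3, 1, 0): 26 + 17 + (-2) + 28 = 69
σ = (3, 0, 1, 2): 8 + 13 + (-2) + 25 = 44
σ = (3, 0, 2, 1): 8 + 13 + 29 + 6 = 56
σ = (3, 1, 0, 2): 8 + 15 + 27 + 25 = 75
σ = (3, 1, 2, 0): 8 + 15 + 29 + 28 = 80
σ = (3, 2, 0, 1): 8 + 25 + 27 + 6 = 66
σ = (3, 2, 1, 0): 8 + 25 + (-2) + 28 = 59
Optimal value attained by: σ = (1, 2, 0, 3).
Answer: det⊕(M) = 96; verdict: SINGULAR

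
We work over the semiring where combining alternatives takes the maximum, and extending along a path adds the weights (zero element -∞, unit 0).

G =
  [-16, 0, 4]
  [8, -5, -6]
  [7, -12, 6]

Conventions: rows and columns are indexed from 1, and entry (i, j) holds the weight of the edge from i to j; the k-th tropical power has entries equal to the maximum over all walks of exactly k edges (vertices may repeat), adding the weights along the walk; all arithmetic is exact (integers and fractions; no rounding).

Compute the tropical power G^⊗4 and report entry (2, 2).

G^⊗2:
  [11, -5, 10]
  [3, 8, 12]
  [13, 7, 12]
G^⊗3:
  [17, 11, 16]
  [19, 3, 18]
  [19, 13, 18]
G^⊗4:
  [23, 17, 22]
  [25, 19, 24]
  [25, 19, 24]
Key observation: the optimum is the walk 2->1->3->1->2, with weight 8 + 4 + 7 + 0 = 19.
Optimal value attained by: walk 2->1->3->1->2.
Answer: (G^⊗4)[2][2] = 19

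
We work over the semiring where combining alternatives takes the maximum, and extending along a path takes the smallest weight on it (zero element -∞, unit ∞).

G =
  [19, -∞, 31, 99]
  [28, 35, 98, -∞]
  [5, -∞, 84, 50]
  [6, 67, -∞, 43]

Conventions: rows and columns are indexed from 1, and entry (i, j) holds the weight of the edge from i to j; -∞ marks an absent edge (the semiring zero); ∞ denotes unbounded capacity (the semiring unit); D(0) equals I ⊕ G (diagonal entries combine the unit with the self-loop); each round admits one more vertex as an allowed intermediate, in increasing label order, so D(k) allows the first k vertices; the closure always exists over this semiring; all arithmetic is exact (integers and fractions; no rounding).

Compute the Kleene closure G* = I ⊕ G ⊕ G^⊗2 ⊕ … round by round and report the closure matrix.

D(0):
  [∞, -∞, 31, 99]
  [28, ∞, 98, -∞]
  [5, -∞, ∞, 50]
  [6, 67, -∞, ∞]
D(1):
  [∞, -∞, 31, 99]
  [28, ∞, 98, 28]
  [5, -∞, ∞, 50]
  [6, 67, 6, ∞]
D(2):
  [∞, -∞, 31, 99]
  [28, ∞, 98, 28]
  [5, -∞, ∞, 50]
  [28, 67, 67, ∞]
D(3):
  [∞, -∞, 31, 99]
  [28, ∞, 98, 50]
  [5, -∞, ∞, 50]
  [28, 67, 67, ∞]
D(4):
  [∞, 67, 67, 99]
  [28, ∞, 98, 50]
  [28, 50, ∞, 50]
  [28, 67, 67, ∞]
Answer: G* = [[∞, 67, 67, 99], [28, ∞, 98, 50], [28, 50, ∞, 50], [28, 67, 67, ∞]]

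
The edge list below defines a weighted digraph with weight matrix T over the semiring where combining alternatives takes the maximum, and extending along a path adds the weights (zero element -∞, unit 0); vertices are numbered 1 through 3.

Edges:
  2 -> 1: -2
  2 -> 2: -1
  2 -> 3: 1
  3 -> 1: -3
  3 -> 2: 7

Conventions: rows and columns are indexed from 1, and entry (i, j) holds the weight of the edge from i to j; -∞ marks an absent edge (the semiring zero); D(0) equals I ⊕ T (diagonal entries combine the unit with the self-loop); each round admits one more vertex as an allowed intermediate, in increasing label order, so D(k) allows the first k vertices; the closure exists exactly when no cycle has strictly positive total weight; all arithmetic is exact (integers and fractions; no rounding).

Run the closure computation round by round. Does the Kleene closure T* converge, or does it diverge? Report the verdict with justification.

D(0):
  [0, -∞, -∞]
  [-2, 0, 1]
  [-3, 7, 0]
D(1):
  [0, -∞, -∞]
  [-2, 0, 1]
  [-3, 7, 0]
Detection: at round 2, diagonal entry (3, 3) turns strictly positive.
Key observation: the cycle 3->2->3 has total weight 7 + 1, which is strictly positive.
Answer: DIVERGES — positive cycle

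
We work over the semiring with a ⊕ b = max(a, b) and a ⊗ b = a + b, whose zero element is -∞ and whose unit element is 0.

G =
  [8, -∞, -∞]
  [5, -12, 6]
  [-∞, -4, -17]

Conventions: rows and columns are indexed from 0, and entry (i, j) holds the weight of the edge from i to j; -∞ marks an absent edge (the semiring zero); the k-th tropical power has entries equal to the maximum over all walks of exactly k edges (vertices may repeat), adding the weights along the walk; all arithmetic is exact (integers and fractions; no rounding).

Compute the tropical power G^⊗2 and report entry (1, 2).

G^⊗2:
  [16, -∞, -∞]
  [13, 2, -6]
  [1, -16, 2]
Key observation: the optimum is the walk 1->1->2, with weight (-12) + 6 = -6.
Optimal value attained by: walk 1->1->2.
Answer: (G^⊗2)[1][2] = -6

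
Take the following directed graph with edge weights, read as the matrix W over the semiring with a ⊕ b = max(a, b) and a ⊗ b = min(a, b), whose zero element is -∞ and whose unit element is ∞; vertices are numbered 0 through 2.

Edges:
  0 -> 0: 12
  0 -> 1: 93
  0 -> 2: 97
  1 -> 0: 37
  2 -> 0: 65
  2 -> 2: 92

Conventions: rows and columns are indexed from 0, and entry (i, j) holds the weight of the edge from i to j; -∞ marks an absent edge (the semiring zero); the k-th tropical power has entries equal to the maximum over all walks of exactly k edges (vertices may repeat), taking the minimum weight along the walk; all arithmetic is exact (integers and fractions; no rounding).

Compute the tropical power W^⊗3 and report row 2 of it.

W^⊗2:
  [65, 12, 92]
  [12, 37, 37]
  [65, 65, 92]
W^⊗3:
  [65, 65, 92]
  [37, 12, 37]
  [65, 65, 92]
Answer: row 2 of W^⊗3 = [65, 65, 92]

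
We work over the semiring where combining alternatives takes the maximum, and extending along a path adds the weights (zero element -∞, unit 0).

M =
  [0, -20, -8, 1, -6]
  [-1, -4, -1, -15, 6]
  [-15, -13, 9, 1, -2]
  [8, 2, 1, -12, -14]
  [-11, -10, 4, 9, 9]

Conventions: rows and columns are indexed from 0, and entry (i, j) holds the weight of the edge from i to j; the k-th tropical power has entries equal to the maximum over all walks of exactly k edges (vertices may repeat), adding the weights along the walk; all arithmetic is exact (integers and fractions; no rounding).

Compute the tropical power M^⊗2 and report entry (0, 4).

M^⊗2:
  [9, 3, 2, 3, 3]
  [-1, -4, 10, 15, 15]
  [9, 3, 18, 10, 7]
  [8, -2, 10, 9, 8]
  [17, 11, 13, 18, 18]
Key observation: the optimum is the walk 0->4->4, with weight (-6) + 9 = 3.
Optimal value attained by: walk 0->4->4.
Answer: (M^⊗2)[0][4] = 3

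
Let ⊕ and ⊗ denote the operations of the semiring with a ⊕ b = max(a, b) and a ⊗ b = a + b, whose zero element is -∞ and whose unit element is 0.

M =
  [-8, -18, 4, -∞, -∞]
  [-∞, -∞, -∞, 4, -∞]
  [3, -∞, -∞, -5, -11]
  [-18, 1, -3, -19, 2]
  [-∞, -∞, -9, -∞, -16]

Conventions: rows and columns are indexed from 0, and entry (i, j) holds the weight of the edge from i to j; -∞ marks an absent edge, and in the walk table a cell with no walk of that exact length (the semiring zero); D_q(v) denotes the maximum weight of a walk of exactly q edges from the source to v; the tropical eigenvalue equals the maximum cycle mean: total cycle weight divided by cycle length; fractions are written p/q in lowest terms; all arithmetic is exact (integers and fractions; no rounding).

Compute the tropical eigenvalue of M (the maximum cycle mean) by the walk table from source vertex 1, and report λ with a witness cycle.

q=0: [-∞, 0, -∞, -∞, -∞]
q=1: [-∞, -∞, -∞, 4, -∞]
q=2: [-14, 5, 1, -15, 6]
q=3: [4, -14, -3, 9, -10]
q=4: [0, 10, 8, -8, 11]
q=5: [11, -7, 4, 14, -3]
Optimal cycle mean attained by: cycle 0->2->0, total 4 + 3, length 2.
Answer: λ = 7/2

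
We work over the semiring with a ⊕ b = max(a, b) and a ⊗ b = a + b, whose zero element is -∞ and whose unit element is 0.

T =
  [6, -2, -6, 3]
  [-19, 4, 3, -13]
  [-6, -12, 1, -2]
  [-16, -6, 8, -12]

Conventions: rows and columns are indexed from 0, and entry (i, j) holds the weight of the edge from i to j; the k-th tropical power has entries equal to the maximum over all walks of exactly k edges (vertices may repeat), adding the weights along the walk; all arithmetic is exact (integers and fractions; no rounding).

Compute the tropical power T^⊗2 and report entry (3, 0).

T^⊗2:
  [12, 4, 11, 9]
  [-3, 8, 7, 1]
  [0, -8, 6, -1]
  [2, -2, 9, 6]
Key observation: the optimum is the walk 3->2->0, with weight 8 + (-6) = 2.
Optimal value attained by: walk 3->2->0.
Answer: (T^⊗2)[3][0] = 2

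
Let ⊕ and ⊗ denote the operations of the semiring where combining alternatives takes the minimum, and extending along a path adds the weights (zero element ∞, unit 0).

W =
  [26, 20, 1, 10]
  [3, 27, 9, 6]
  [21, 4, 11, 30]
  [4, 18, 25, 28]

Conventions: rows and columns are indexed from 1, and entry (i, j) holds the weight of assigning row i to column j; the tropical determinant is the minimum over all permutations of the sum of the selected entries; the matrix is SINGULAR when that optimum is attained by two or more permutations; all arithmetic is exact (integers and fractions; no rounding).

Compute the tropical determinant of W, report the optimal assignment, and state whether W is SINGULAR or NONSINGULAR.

σ = (1, 2, 3, 4): 26 + 27 + 11 + 28 = 92
σ = (1, 2, 4, 3): 26 + 27 + 30 + 25 = 108
σ = (1, 3, 2, 4): 26 + 9 + 4 + 28 = 67
σ = (1, 3, 4, 2): 26 + 9 + 30 + 18 = 83
σ = (1, 4, 2, 3): 26 + 6 + 4 + 25 = 61
σ = (1, 4, 3, 2): 26 + 6 + 11 + 18 = 61
σ = (2, 1, 3, 4): 20 + 3 + 11 + 28 = 62
σ = (2, 1, 4, 3): 20 + 3 + 30 + 25 = 78
σ = (2, 3, 1, 4): 20 + 9 + 21 + 28 = 78
σ = (2, 3, 4, 1): 20 + 9 + 30 + 4 = 63
σ = (2, 4, 1, 3): 20 + 6 + 21 + 25 = 72
σ = (2, 4, 3, 1): 20 + 6 + 11 + 4 = 41
σ = (3, 1, 2, 4): 1 + 3 + 4 + 28 = 36
σ = (3, 1, 4, 2): 1 + 3 + 30 + 18 = 52
σ = (3, 2, 1, 4): 1 + 27 + 21 + 28 = 77
σ = (3, 2, 4, 1): 1 + 27 + 30 + 4 = 62
σ = (3, 4, 1, 2): 1 + 6 + 21 + 18 = 46
σ = (3, 4, 2, 1): 1 + 6 + 4 + 4 = 15
σ = (4, 1, 2, 3): 10 + 3 + 4 + 25 = 42
σ = (4, 1, 3, 2): 10 + 3 + 11 + 18 = 42
σ = (4, 2, 1, 3): 10 + 27 + 21 + 25 = 83
σ = (4, 2, 3, 1): 10 + 27 + 11 + 4 = 52
σ = (4, 3, 1, 2): 10 + 9 + 21 + 18 = 58
σ = (4, 3, 2, 1): 10 + 9 + 4 + 4 = 27
Optimal value attained by: σ = (3, 4, 2, 1).
Answer: det⊕(W) = 15; verdict: NONSINGULAR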